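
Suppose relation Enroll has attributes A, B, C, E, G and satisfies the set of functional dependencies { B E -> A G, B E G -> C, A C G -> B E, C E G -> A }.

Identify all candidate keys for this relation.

{B, E}; {A, C, G}; {C, E, G}

{B, E}⁺: BE→AG adds A, G; BEG→C adds C → {A, B, C, E, G}. Minimal: {E}⁺ = {E}; {B}⁺ = {B} — none reach the full schema.
{A, C, G}⁺: ACG→BE adds B, E → {A, B, C, E, G}. Minimal: {C, G}⁺ = {C, G}; {A, G}⁺ = {A, G}; {A, C}⁺ = {A, C} — none reach the full schema.
{C, E, G}⁺: CEG→A adds A; ACG→BE adds B → {A, B, C, E, G}. Minimal: {E, G}⁺ = {E, G}; {C, G}⁺ = {C, G}; {C, E}⁺ = {C, E} — none reach the full schema.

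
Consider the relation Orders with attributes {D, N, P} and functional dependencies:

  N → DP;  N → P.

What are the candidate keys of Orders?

Attribute N never appears on the right-hand side of any dependency, so N must belong to every candidate key.
{N}⁺ = {D, N, P}, which is all of the schema, so {N} is the only candidate key.

(N)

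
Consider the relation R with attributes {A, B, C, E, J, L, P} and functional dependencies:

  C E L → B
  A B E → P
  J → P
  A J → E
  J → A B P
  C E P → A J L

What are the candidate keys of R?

CJ; CEP; ABCE; ACEL

Attribute C never appears on the right-hand side of any dependency, so C must belong to every candidate key.
{C}⁺ = {C}, which is not all of the schema, so we must add further attributes.
{C, J}⁺: J→P adds P; J→ABP adds A, B; AJ→E adds E; CEP→AJL adds L → {A, B, C, E, J, L, P}. Minimal: {J}⁺ = {A, B, E, J, P}; {C}⁺ = {C} — none reach the full schema.
{C, E, P}⁺: CEP→AJL adds A, J, L; CEL→B adds B → {A, B, C, E, J, L, P}. Minimal: {E, P}⁺ = {E, P}; {C, P}⁺ = {C, P}; {C, E}⁺ = {C, E} — none reach the full schema.
{A, B, C, E}⁺: ABE→P adds P; CEP→AJL adds J, L → {A, B, C, E, J, L, P}. Minimal: {B, C, E}⁺ = {B, C, E}; {A, C, E}⁺ = {A, C, E}; {A, B, E}⁺ = {A, B, E, P}; … — none reach the full schema.
{A, C, E, L}⁺: CEL→B adds B; ABE→P adds P; CEP→AJL adds J → {A, B, C, E, J, L, P}. Minimal: {C, E, L}⁺ = {B, C, E, L}; {A, E, L}⁺ = {A, E, L}; {A, C, L}⁺ = {A, C, L}; … — none reach the full schema.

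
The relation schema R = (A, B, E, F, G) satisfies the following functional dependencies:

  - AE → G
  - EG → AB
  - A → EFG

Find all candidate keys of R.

A, EG

{A}⁺: A→EFG adds E, F, G; EG→AB adds B → {A, B, E, F, G}.
{E, G}⁺: EG→AB adds A, B; A→EFG adds F → {A, B, E, F, G}. Minimal: {G}⁺ = {G}; {E}⁺ = {E} — none reach the full schema.
Any other superkey contains one of these as a subset, so there are no further candidate keys.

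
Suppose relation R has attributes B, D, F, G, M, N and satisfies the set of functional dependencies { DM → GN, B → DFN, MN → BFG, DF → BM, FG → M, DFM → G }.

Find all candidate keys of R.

{B}⁺: B→DFN adds D, F, N; DF→BM adds M; DFM→G adds G → {B, D, F, G, M, N}.
{D, F}⁺: DF→BM adds B, M; DFM→G adds G; DM→GN adds N → {B, D, F, G, M, N}. Minimal: {F}⁺ = {F}; {D}⁺ = {D} — none reach the full schema.
{D, M}⁺: DM→GN adds G, N; MN→BFG adds B, F → {B, D, F, G, M, N}. Minimal: {M}⁺ = {M}; {D}⁺ = {D} — none reach the full schema.
{M, N}⁺: MN→BFG adds B, F, G; B→DFN adds D → {B, D, F, G, M, N}. Minimal: {N}⁺ = {N}; {M}⁺ = {M} — none reach the full schema.
{F, G, N}⁺: FG→M adds M; MN→BFG adds B; B→DFN adds D → {B, D, F, G, M, N}. Minimal: {G, N}⁺ = {G, N}; {F, N}⁺ = {F, N}; {F, G}⁺ = {F, G, M} — none reach the full schema.
Any other superkey contains one of these as a subset, so there are no further candidate keys.

{B}, {D, F}, {D, M}, {M, N}, {F, G, N}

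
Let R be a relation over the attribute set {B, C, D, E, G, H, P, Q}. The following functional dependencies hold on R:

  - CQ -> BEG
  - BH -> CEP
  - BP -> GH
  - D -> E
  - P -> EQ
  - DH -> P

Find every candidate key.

(B, D, H); (B, D, P); (C, D, H); (C, D, P)

Attribute D never appears on the right-hand side of any dependency, so D must belong to every candidate key.
{D}⁺ = {D, E}, which is not all of the schema, so we must add further attributes.
{B, D, H}⁺: BH→CEP adds C, E, P; BP→GH adds G; P→EQ adds Q → {B, C, D, E, G, H, P, Q}.
{B, D, P}⁺: BP→GH adds G, H; D→E adds E; P→EQ adds Q; BH→CEP adds C → {B, C, D, E, G, H, P, Q}.
{C, D, H}⁺: D→E adds E; DH→P adds P; P→EQ adds Q; CQ→BEG adds B, G → {B, C, D, E, G, H, P, Q}.
{C, D, P}⁺: D→E adds E; P→EQ adds Q; CQ→BEG adds B, G; BP→GH adds H → {B, C, D, E, G, H, P, Q}.
Any other superkey contains one of these as a subset, so there are no further candidate keys.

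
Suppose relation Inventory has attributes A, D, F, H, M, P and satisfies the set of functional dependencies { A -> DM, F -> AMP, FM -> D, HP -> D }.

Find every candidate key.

Attributes F, H never appear on any right-hand side, so every candidate key must contain {F, H}.
{F, H}⁺ = {A, D, F, H, M, P}, which is all of the schema, so {F, H} is the only candidate key.

{F, H}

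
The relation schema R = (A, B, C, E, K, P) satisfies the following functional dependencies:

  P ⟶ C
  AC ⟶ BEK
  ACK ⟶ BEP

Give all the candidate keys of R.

{A, C}; {A, P}

Attribute A never appears on the right-hand side of any dependency, so A must belong to every candidate key.
{A}⁺ = {A}, which is not all of the schema, so we must add further attributes.
{A, C}⁺: AC→BEK adds B, E, K; ACK→BEP adds P → {A, B, C, E, K, P}. Minimal: {C}⁺ = {C}; {A}⁺ = {A} — none reach the full schema.
{A, P}⁺: P→C adds C; AC→BEK adds B, E, K → {A, B, C, E, K, P}. Minimal: {P}⁺ = {C, P}; {A}⁺ = {A} — none reach the full schema.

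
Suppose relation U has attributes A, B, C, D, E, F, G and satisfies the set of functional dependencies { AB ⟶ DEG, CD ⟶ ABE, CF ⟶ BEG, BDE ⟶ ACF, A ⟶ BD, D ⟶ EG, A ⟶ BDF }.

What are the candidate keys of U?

{A}, {B, D}, {C, D}

{A}⁺: A→BD adds B, D; D→EG adds E, G; A→BDF adds F; BDE→ACF adds C → {A, B, C, D, E, F, G}.
{B, D}⁺: D→EG adds E, G; BDE→ACF adds A, C, F → {A, B, C, D, E, F, G}. Minimal: {D}⁺ = {D, E, G}; {B}⁺ = {B} — none reach the full schema.
{C, D}⁺: CD→ABE adds A, B, E; BDE→ACF adds F; D→EG adds G → {A, B, C, D, E, F, G}. Minimal: {D}⁺ = {D, E, G}; {C}⁺ = {C} — none reach the full schema.
Any other superkey contains one of these as a subset, so there are no further candidate keys.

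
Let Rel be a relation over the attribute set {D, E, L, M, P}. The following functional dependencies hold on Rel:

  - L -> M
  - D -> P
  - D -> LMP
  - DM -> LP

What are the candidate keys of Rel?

Attributes D, E never appear on any right-hand side, so every candidate key must contain {D, E}.
{D, E}⁺ = {D, E, L, M, P}, which is all of the schema, so {D, E} is the only candidate key.

{D, E}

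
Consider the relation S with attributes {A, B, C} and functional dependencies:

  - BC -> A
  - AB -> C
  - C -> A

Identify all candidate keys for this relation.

Attribute B never appears on the right-hand side of any dependency, so B must belong to every candidate key.
{B}⁺ = {B}, which is not all of the schema, so we must add further attributes.
{A, B}⁺: AB→C adds C → {A, B, C}. Minimal: {B}⁺ = {B}; {A}⁺ = {A} — none reach the full schema.
{B, C}⁺: BC→A adds A → {A, B, C}. Minimal: {C}⁺ = {A, C}; {B}⁺ = {B} — none reach the full schema.
Any other superkey contains one of these as a subset, so there are no further candidate keys.

AB, BC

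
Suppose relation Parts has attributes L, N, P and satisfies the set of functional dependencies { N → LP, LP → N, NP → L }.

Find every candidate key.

N, LP

{N}⁺: N→LP adds L, P → {L, N, P}.
{L, P}⁺: LP→N adds N → {L, N, P}. Minimal: {P}⁺ = {P}; {L}⁺ = {L} — none reach the full schema.
Any other superkey contains one of these as a subset, so there are no further candidate keys.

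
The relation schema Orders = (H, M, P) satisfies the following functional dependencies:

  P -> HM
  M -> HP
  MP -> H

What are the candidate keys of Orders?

(M), (P)

{M}⁺: M→HP adds H, P → {H, M, P}.
{P}⁺: P→HM adds H, M → {H, M, P}.
Any other superkey contains one of these as a subset, so there are no further candidate keys.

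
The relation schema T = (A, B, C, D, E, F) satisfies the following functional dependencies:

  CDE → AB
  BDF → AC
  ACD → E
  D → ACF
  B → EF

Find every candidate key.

D

Attribute D never appears on the right-hand side of any dependency, so D must belong to every candidate key.
{D}⁺ = {A, B, C, D, E, F}, which is all of the schema, so {D} is the only candidate key.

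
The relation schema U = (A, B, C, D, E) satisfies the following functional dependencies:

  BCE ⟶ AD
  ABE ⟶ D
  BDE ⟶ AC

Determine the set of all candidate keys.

(A, B, E), (B, C, E), (B, D, E)

{A, B, E}⁺: ABE→D adds D; BDE→AC adds C → {A, B, C, D, E}.
{B, C, E}⁺: BCE→AD adds A, D → {A, B, C, D, E}.
{B, D, E}⁺: BDE→AC adds A, C → {A, B, C, D, E}.
Any other superkey contains one of these as a subset, so there are no further candidate keys.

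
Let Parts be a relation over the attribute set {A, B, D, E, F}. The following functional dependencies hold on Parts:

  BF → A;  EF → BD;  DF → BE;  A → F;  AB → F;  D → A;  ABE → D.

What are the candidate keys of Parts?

{D}⁺: D→A adds A; A→F adds F; DF→BE adds B, E → {A, B, D, E, F}.
{A, E}⁺: A→F adds F; EF→BD adds B, D → {A, B, D, E, F}. Minimal: {E}⁺ = {E}; {A}⁺ = {A, F} — none reach the full schema.
{E, F}⁺: EF→BD adds B, D; D→A adds A → {A, B, D, E, F}. Minimal: {F}⁺ = {F}; {E}⁺ = {E} — none reach the full schema.

{D}, {A, E}, {E, F}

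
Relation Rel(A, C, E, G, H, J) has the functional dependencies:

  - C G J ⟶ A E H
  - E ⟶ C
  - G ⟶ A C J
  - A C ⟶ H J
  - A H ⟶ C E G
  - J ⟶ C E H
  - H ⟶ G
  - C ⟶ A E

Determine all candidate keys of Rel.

{C}⁺: C→AE adds A, E; AC→HJ adds H, J; AH→CEG adds G → {A, C, E, G, H, J}.
{E}⁺: E→C adds C; C→AE adds A; AC→HJ adds H, J; AH→CEG adds G → {A, C, E, G, H, J}.
{G}⁺: G→ACJ adds A, C, J; AC→HJ adds H; AH→CEG adds E → {A, C, E, G, H, J}.
{H}⁺: H→G adds G; G→ACJ adds A, C, J; AH→CEG adds E → {A, C, E, G, H, J}.
{J}⁺: J→CEH adds C, E, H; H→G adds G; C→AE adds A → {A, C, E, G, H, J}.
Any other superkey contains one of these as a subset, so there are no further candidate keys.

{C}, {E}, {G}, {H}, {J}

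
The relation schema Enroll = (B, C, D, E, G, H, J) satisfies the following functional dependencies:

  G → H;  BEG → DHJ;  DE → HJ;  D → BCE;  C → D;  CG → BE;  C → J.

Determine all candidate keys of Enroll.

CG; DG; BEG

Attribute G never appears on the right-hand side of any dependency, so G must belong to every candidate key.
{G}⁺ = {G, H}, which is not all of the schema, so we must add further attributes.
{C, G}⁺: G→H adds H; C→D adds D; CG→BE adds B, E; C→J adds J → {B, C, D, E, G, H, J}.
{D, G}⁺: G→H adds H; D→BCE adds B, C, E; C→J adds J → {B, C, D, E, G, H, J}.
{B, E, G}⁺: G→H adds H; BEG→DHJ adds D, J; D→BCE adds C → {B, C, D, E, G, H, J}.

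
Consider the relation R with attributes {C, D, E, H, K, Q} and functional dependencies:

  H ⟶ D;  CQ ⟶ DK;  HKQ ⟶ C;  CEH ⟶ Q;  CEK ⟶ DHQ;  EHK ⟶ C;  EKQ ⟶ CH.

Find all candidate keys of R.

{C, E, H}⁺: H→D adds D; CEH→Q adds Q; CQ→DK adds K → {C, D, E, H, K, Q}. Minimal: {E, H}⁺ = {D, E, H}; {C, H}⁺ = {C, D, H}; {C, E}⁺ = {C, E} — none reach the full schema.
{C, E, K}⁺: CEK→DHQ adds D, H, Q → {C, D, E, H, K, Q}. Minimal: {E, K}⁺ = {E, K}; {C, K}⁺ = {C, K}; {C, E}⁺ = {C, E} — none reach the full schema.
{C, E, Q}⁺: CQ→DK adds D, K; CEK→DHQ adds H → {C, D, E, H, K, Q}. Minimal: {E, Q}⁺ = {E, Q}; {C, Q}⁺ = {C, D, K, Q}; {C, E}⁺ = {C, E} — none reach the full schema.
{E, H, K}⁺: H→D adds D; EHK→C adds C; CEH→Q adds Q → {C, D, E, H, K, Q}. Minimal: {H, K}⁺ = {D, H, K}; {E, K}⁺ = {E, K}; {E, H}⁺ = {D, E, H} — none reach the full schema.
{E, K, Q}⁺: EKQ→CH adds C, H; H→D adds D → {C, D, E, H, K, Q}. Minimal: {K, Q}⁺ = {K, Q}; {E, Q}⁺ = {E, Q}; {E, K}⁺ = {E, K} — none reach the full schema.

(C, E, H); (C, E, K); (C, E, Q); (E, H, K); (E, K, Q)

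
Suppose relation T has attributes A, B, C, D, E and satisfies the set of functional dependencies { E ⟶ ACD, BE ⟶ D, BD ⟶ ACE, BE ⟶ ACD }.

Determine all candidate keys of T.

{B, D}⁺: BD→ACE adds A, C, E → {A, B, C, D, E}.
{B, E}⁺: E→ACD adds A, C, D → {A, B, C, D, E}.

BD, BE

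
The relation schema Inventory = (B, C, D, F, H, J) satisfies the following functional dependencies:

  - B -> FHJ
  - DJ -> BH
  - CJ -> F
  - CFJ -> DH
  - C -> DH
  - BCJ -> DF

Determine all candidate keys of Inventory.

BC, CJ

Attribute C never appears on the right-hand side of any dependency, so C must belong to every candidate key.
{C}⁺ = {C, D, H}, which is not all of the schema, so we must add further attributes.
{B, C}⁺: B→FHJ adds F, H, J; CFJ→DH adds D → {B, C, D, F, H, J}. Minimal: {C}⁺ = {C, D, H}; {B}⁺ = {B, F, H, J} — none reach the full schema.
{C, J}⁺: CJ→F adds F; CFJ→DH adds D, H; DJ→BH adds B → {B, C, D, F, H, J}. Minimal: {J}⁺ = {J}; {C}⁺ = {C, D, H} — none reach the full schema.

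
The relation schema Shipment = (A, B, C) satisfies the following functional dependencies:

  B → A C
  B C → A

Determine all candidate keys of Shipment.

Attribute B never appears on the right-hand side of any dependency, so B must belong to every candidate key.
{B}⁺ = {A, B, C}, which is all of the schema, so {B} is the only candidate key.

{B}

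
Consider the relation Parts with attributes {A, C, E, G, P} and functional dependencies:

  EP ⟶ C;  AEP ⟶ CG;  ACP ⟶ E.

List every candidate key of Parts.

(A, C, P); (A, E, P)

{A, C, P}⁺: ACP→E adds E; AEP→CG adds G → {A, C, E, G, P}.
{A, E, P}⁺: EP→C adds C; AEP→CG adds G → {A, C, E, G, P}.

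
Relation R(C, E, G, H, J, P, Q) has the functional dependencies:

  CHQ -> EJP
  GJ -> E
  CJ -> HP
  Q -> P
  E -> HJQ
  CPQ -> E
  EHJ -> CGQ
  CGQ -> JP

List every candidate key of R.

{E}⁺: E→HJQ adds H, J, Q; EHJ→CGQ adds C, G; CGQ→JP adds P → {C, E, G, H, J, P, Q}.
{C, Q}⁺: Q→P adds P; CPQ→E adds E; E→HJQ adds H, J; EHJ→CGQ adds G → {C, E, G, H, J, P, Q}.
{G, J}⁺: GJ→E adds E; E→HJQ adds H, Q; EHJ→CGQ adds C; CGQ→JP adds P → {C, E, G, H, J, P, Q}.
Any other superkey contains one of these as a subset, so there are no further candidate keys.

{E}; {C, Q}; {G, J}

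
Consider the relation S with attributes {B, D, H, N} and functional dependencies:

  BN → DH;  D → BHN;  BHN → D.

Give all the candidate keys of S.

{D}⁺: D→BHN adds B, H, N → {B, D, H, N}.
{B, N}⁺: BN→DH adds D, H → {B, D, H, N}. Minimal: {N}⁺ = {N}; {B}⁺ = {B} — none reach the full schema.

{D}; {B, N}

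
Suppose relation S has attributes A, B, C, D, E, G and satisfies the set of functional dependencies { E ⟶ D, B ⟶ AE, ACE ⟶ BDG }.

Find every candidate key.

{B, C}, {A, C, E}

Attribute C never appears on the right-hand side of any dependency, so C must belong to every candidate key.
{C}⁺ = {C}, which is not all of the schema, so we must add further attributes.
{B, C}⁺: B→AE adds A, E; ACE→BDG adds D, G → {A, B, C, D, E, G}. Minimal: {C}⁺ = {C}; {B}⁺ = {A, B, D, E} — none reach the full schema.
{A, C, E}⁺: E→D adds D; ACE→BDG adds B, G → {A, B, C, D, E, G}. Minimal: {C, E}⁺ = {C, D, E}; {A, E}⁺ = {A, D, E}; {A, C}⁺ = {A, C} — none reach the full schema.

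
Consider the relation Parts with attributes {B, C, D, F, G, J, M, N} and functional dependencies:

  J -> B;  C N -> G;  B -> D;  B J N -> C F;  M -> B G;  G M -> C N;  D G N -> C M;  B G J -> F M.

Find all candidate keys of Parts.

Attribute J never appears on the right-hand side of any dependency, so J must belong to every candidate key.
{J}⁺ = {B, D, J}, which is not all of the schema, so we must add further attributes.
{G, J}⁺: J→B adds B; B→D adds D; BGJ→FM adds F, M; GM→CN adds C, N → {B, C, D, F, G, J, M, N}. Minimal: {J}⁺ = {B, D, J}; {G}⁺ = {G} — none reach the full schema.
{J, M}⁺: J→B adds B; B→D adds D; M→BG adds G; GM→CN adds C, N; BGJ→FM adds F → {B, C, D, F, G, J, M, N}. Minimal: {M}⁺ = {B, C, D, G, M, N}; {J}⁺ = {B, D, J} — none reach the full schema.
{J, N}⁺: J→B adds B; B→D adds D; BJN→CF adds C, F; CN→G adds G; DGN→CM adds M → {B, C, D, F, G, J, M, N}. Minimal: {N}⁺ = {N}; {J}⁺ = {B, D, J} — none reach the full schema.
Any other superkey contains one of these as a subset, so there are no further candidate keys.

{G, J}; {J, M}; {J, N}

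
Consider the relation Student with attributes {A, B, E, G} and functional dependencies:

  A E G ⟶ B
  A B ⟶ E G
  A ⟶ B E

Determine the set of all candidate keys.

(A)

Attribute A never appears on the right-hand side of any dependency, so A must belong to every candidate key.
{A}⁺ = {A, B, E, G}, which is all of the schema, so {A} is the only candidate key.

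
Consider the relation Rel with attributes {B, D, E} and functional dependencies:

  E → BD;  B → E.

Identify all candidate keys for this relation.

{B}⁺: B→E adds E; E→BD adds D → {B, D, E}.
{E}⁺: E→BD adds B, D → {B, D, E}.
Any other superkey contains one of these as a subset, so there are no further candidate keys.

{B}, {E}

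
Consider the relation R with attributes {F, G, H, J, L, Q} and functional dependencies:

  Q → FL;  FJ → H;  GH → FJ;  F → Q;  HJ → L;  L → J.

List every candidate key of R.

Attribute G never appears on the right-hand side of any dependency, so G must belong to every candidate key.
{G}⁺ = {G}, which is not all of the schema, so we must add further attributes.
{F, G}⁺: F→Q adds Q; Q→FL adds L; L→J adds J; FJ→H adds H → {F, G, H, J, L, Q}. Minimal: {G}⁺ = {G}; {F}⁺ = {F, H, J, L, Q} — none reach the full schema.
{G, H}⁺: GH→FJ adds F, J; F→Q adds Q; HJ→L adds L → {F, G, H, J, L, Q}. Minimal: {H}⁺ = {H}; {G}⁺ = {G} — none reach the full schema.
{G, Q}⁺: Q→FL adds F, L; L→J adds J; FJ→H adds H → {F, G, H, J, L, Q}. Minimal: {Q}⁺ = {F, H, J, L, Q}; {G}⁺ = {G} — none reach the full schema.

{F, G}, {G, H}, {G, Q}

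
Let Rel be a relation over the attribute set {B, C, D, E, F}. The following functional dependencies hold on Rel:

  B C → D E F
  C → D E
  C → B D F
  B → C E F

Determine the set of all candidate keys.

(B), (C)

{B}⁺: B→CEF adds C, E, F; BC→DEF adds D → {B, C, D, E, F}.
{C}⁺: C→DE adds D, E; C→BDF adds B, F → {B, C, D, E, F}.
Any other superkey contains one of these as a subset, so there are no further candidate keys.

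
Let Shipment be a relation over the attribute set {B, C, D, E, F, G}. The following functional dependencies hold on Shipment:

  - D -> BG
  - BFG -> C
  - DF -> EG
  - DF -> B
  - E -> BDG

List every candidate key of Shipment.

(D, F), (E, F)

Attribute F never appears on the right-hand side of any dependency, so F must belong to every candidate key.
{F}⁺ = {F}, which is not all of the schema, so we must add further attributes.
{D, F}⁺: D→BG adds B, G; BFG→C adds C; DF→EG adds E → {B, C, D, E, F, G}. Minimal: {F}⁺ = {F}; {D}⁺ = {B, D, G} — none reach the full schema.
{E, F}⁺: E→BDG adds B, D, G; BFG→C adds C → {B, C, D, E, F, G}. Minimal: {F}⁺ = {F}; {E}⁺ = {B, D, E, G} — none reach the full schema.
Any other superkey contains one of these as a subset, so there are no further candidate keys.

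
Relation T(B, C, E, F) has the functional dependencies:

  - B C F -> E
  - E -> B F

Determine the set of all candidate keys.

(C, E), (B, C, F)

Attribute C never appears on the right-hand side of any dependency, so C must belong to every candidate key.
{C}⁺ = {C}, which is not all of the schema, so we must add further attributes.
{C, E}⁺: E→BF adds B, F → {B, C, E, F}. Minimal: {E}⁺ = {B, E, F}; {C}⁺ = {C} — none reach the full schema.
{B, C, F}⁺: BCF→E adds E → {B, C, E, F}. Minimal: {C, F}⁺ = {C, F}; {B, F}⁺ = {B, F}; {B, C}⁺ = {B, C} — none reach the full schema.
Any other superkey contains one of these as a subset, so there are no further candidate keys.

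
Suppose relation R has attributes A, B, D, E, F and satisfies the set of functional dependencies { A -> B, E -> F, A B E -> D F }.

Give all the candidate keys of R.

{A, E}

Attributes A, E never appear on any right-hand side, so every candidate key must contain {A, E}.
{A, E}⁺ = {A, B, D, E, F}, which is all of the schema, so {A, E} is the only candidate key.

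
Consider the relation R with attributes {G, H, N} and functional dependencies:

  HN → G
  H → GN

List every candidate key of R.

H

Attribute H never appears on the right-hand side of any dependency, so H must belong to every candidate key.
{H}⁺ = {G, H, N}, which is all of the schema, so {H} is the only candidate key.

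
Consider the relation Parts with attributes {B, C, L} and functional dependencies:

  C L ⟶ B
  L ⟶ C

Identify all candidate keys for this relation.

Attribute L never appears on the right-hand side of any dependency, so L must belong to every candidate key.
{L}⁺ = {B, C, L}, which is all of the schema, so {L} is the only candidate key.

{L}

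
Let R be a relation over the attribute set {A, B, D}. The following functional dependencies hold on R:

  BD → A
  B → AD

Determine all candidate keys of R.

{B}

Attribute B never appears on the right-hand side of any dependency, so B must belong to every candidate key.
{B}⁺ = {A, B, D}, which is all of the schema, so {B} is the only candidate key.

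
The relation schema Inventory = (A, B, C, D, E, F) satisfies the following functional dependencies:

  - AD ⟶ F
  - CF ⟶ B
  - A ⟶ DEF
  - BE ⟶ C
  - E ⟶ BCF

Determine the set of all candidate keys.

A

Attribute A never appears on the right-hand side of any dependency, so A must belong to every candidate key.
{A}⁺ = {A, B, C, D, E, F}, which is all of the schema, so {A} is the only candidate key.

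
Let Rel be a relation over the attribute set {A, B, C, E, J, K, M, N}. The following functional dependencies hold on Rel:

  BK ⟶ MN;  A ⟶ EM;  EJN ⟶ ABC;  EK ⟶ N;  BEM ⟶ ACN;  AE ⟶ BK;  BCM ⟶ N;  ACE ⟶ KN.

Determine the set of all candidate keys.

Attribute J never appears on the right-hand side of any dependency, so J must belong to every candidate key.
{J}⁺ = {J}, which is not all of the schema, so we must add further attributes.
{A, J}⁺: A→EM adds E, M; AE→BK adds B, K; BK→MN adds N; EJN→ABC adds C → {A, B, C, E, J, K, M, N}. Minimal: {J}⁺ = {J}; {A}⁺ = {A, B, C, E, K, M, N} — none reach the full schema.
{E, J, K}⁺: EK→N adds N; EJN→ABC adds A, B, C; BK→MN adds M → {A, B, C, E, J, K, M, N}. Minimal: {J, K}⁺ = {J, K}; {E, K}⁺ = {E, K, N}; {E, J}⁺ = {E, J} — none reach the full schema.
{E, J, N}⁺: EJN→ABC adds A, B, C; AE→BK adds K; BK→MN adds M → {A, B, C, E, J, K, M, N}. Minimal: {J, N}⁺ = {J, N}; {E, N}⁺ = {E, N}; {E, J}⁺ = {E, J} — none reach the full schema.
{B, E, J, M}⁺: BEM→ACN adds A, C, N; AE→BK adds K → {A, B, C, E, J, K, M, N}. Minimal: {E, J, M}⁺ = {E, J, M}; {B, J, M}⁺ = {B, J, M}; {B, E, M}⁺ = {A, B, C, E, K, M, N}; … — none reach the full schema.

(A, J); (E, J, K); (E, J, N); (B, E, J, M)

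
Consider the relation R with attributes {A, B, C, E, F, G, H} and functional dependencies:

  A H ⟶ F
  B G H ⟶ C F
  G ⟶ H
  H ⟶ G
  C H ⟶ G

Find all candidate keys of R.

{A, B, E, G}, {A, B, E, H}

Attributes A, B, E never appear on any right-hand side, so every candidate key must contain {A, B, E}.
{A, B, E}⁺ = {A, B, E}, which is not all of the schema, so we must add further attributes.
{A, B, E, G}⁺: G→H adds H; AH→F adds F; BGH→CF adds C → {A, B, C, E, F, G, H}. Minimal: {B, E, G}⁺ = {B, C, E, F, G, H}; {A, E, G}⁺ = {A, E, F, G, H}; {A, B, G}⁺ = {A, B, C, F, G, H}; … — none reach the full schema.
{A, B, E, H}⁺: AH→F adds F; H→G adds G; BGH→CF adds C → {A, B, C, E, F, G, H}. Minimal: {B, E, H}⁺ = {B, C, E, F, G, H}; {A, E, H}⁺ = {A, E, F, G, H}; {A, B, H}⁺ = {A, B, C, F, G, H}; … — none reach the full schema.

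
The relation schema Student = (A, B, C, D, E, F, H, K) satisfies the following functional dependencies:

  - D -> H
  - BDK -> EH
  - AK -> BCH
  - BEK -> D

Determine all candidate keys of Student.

{A, D, F, K}⁺: D→H adds H; AK→BCH adds B, C; BDK→EH adds E → {A, B, C, D, E, F, H, K}. Minimal: {D, F, K}⁺ = {D, F, H, K}; {A, F, K}⁺ = {A, B, C, F, H, K}; {A, D, K}⁺ = {A, B, C, D, E, H, K}; … — none reach the full schema.
{A, E, F, K}⁺: AK→BCH adds B, C, H; BEK→D adds D → {A, B, C, D, E, F, H, K}. Minimal: {E, F, K}⁺ = {E, F, K}; {A, F, K}⁺ = {A, B, C, F, H, K}; {A, E, K}⁺ = {A, B, C, D, E, H, K}; … — none reach the full schema.

{A, D, F, K}, {A, E, F, K}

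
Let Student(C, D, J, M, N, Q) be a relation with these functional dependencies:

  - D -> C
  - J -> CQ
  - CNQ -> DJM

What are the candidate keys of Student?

(J, N), (C, N, Q), (D, N, Q)

Attribute N never appears on the right-hand side of any dependency, so N must belong to every candidate key.
{N}⁺ = {N}, which is not all of the schema, so we must add further attributes.
{J, N}⁺: J→CQ adds C, Q; CNQ→DJM adds D, M → {C, D, J, M, N, Q}. Minimal: {N}⁺ = {N}; {J}⁺ = {C, J, Q} — none reach the full schema.
{C, N, Q}⁺: CNQ→DJM adds D, J, M → {C, D, J, M, N, Q}. Minimal: {N, Q}⁺ = {N, Q}; {C, Q}⁺ = {C, Q}; {C, N}⁺ = {C, N} — none reach the full schema.
{D, N, Q}⁺: D→C adds C; CNQ→DJM adds J, M → {C, D, J, M, N, Q}. Minimal: {N, Q}⁺ = {N, Q}; {D, Q}⁺ = {C, D, Q}; {D, N}⁺ = {C, D, N} — none reach the full schema.
Any other superkey contains one of these as a subset, so there are no further candidate keys.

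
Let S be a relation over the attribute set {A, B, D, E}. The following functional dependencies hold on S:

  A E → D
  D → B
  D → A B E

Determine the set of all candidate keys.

{D}⁺: D→B adds B; D→ABE adds A, E → {A, B, D, E}.
{A, E}⁺: AE→D adds D; D→B adds B → {A, B, D, E}.
Any other superkey contains one of these as a subset, so there are no further candidate keys.

(D), (A, E)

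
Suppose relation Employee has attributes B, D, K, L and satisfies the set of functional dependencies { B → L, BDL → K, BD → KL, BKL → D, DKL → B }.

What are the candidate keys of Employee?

{B, D}⁺: B→L adds L; BDL→K adds K → {B, D, K, L}. Minimal: {D}⁺ = {D}; {B}⁺ = {B, L} — none reach the full schema.
{B, K}⁺: B→L adds L; BKL→D adds D → {B, D, K, L}. Minimal: {K}⁺ = {K}; {B}⁺ = {B, L} — none reach the full schema.
{D, K, L}⁺: DKL→B adds B → {B, D, K, L}. Minimal: {K, L}⁺ = {K, L}; {D, L}⁺ = {D, L}; {D, K}⁺ = {D, K} — none reach the full schema.

{B, D}; {B, K}; {D, K, L}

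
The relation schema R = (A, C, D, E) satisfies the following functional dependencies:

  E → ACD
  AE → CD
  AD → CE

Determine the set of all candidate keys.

{E}⁺: E→ACD adds A, C, D → {A, C, D, E}.
{A, D}⁺: AD→CE adds C, E → {A, C, D, E}. Minimal: {D}⁺ = {D}; {A}⁺ = {A} — none reach the full schema.
Any other superkey contains one of these as a subset, so there are no further candidate keys.

{E}, {A, D}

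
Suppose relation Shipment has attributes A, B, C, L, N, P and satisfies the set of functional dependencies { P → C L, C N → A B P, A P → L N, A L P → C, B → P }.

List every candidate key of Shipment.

{A, B}, {A, P}, {B, N}, {C, N}, {N, P}

{A, B}⁺: B→P adds P; P→CL adds C, L; AP→LN adds N → {A, B, C, L, N, P}. Minimal: {B}⁺ = {B, C, L, P}; {A}⁺ = {A} — none reach the full schema.
{A, P}⁺: P→CL adds C, L; AP→LN adds N; CN→ABP adds B → {A, B, C, L, N, P}. Minimal: {P}⁺ = {C, L, P}; {A}⁺ = {A} — none reach the full schema.
{B, N}⁺: B→P adds P; P→CL adds C, L; CN→ABP adds A → {A, B, C, L, N, P}. Minimal: {N}⁺ = {N}; {B}⁺ = {B, C, L, P} — none reach the full schema.
{C, N}⁺: CN→ABP adds A, B, P; AP→LN adds L → {A, B, C, L, N, P}. Minimal: {N}⁺ = {N}; {C}⁺ = {C} — none reach the full schema.
{N, P}⁺: P→CL adds C, L; CN→ABP adds A, B → {A, B, C, L, N, P}. Minimal: {P}⁺ = {C, L, P}; {N}⁺ = {N} — none reach the full schema.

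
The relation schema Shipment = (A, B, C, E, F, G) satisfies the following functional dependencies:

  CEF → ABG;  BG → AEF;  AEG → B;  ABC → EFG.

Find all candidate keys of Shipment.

Attribute C never appears on the right-hand side of any dependency, so C must belong to every candidate key.
{C}⁺ = {C}, which is not all of the schema, so we must add further attributes.
{A, B, C}⁺: ABC→EFG adds E, F, G → {A, B, C, E, F, G}. Minimal: {B, C}⁺ = {B, C}; {A, C}⁺ = {A, C}; {A, B}⁺ = {A, B} — none reach the full schema.
{B, C, G}⁺: BG→AEF adds A, E, F → {A, B, C, E, F, G}. Minimal: {C, G}⁺ = {C, G}; {B, G}⁺ = {A, B, E, F, G}; {B, C}⁺ = {B, C} — none reach the full schema.
{C, E, F}⁺: CEF→ABG adds A, B, G → {A, B, C, E, F, G}. Minimal: {E, F}⁺ = {E, F}; {C, F}⁺ = {C, F}; {C, E}⁺ = {C, E} — none reach the full schema.
{A, C, E, G}⁺: AEG→B adds B; ABC→EFG adds F → {A, B, C, E, F, G}. Minimal: {C, E, G}⁺ = {C, E, G}; {A, E, G}⁺ = {A, B, E, F, G}; {A, C, G}⁺ = {A, C, G}; … — none reach the full schema.

{A, B, C}, {B, C, G}, {C, E, F}, {A, C, E, G}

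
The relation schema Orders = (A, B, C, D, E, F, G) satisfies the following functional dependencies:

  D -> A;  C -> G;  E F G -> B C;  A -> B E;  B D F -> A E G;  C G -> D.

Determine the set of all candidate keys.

Attribute F never appears on the right-hand side of any dependency, so F must belong to every candidate key.
{F}⁺ = {F}, which is not all of the schema, so we must add further attributes.
{C, F}⁺: C→G adds G; CG→D adds D; D→A adds A; A→BE adds B, E → {A, B, C, D, E, F, G}.
{D, F}⁺: D→A adds A; A→BE adds B, E; BDF→AEG adds G; EFG→BC adds C → {A, B, C, D, E, F, G}.
{A, F, G}⁺: A→BE adds B, E; EFG→BC adds C; CG→D adds D → {A, B, C, D, E, F, G}.
{E, F, G}⁺: EFG→BC adds B, C; CG→D adds D; D→A adds A → {A, B, C, D, E, F, G}.

(C, F), (D, F), (A, F, G), (E, F, G)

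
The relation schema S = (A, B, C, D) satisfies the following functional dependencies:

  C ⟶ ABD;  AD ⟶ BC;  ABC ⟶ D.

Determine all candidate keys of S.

{C}⁺: C→ABD adds A, B, D → {A, B, C, D}.
{A, D}⁺: AD→BC adds B, C → {A, B, C, D}. Minimal: {D}⁺ = {D}; {A}⁺ = {A} — none reach the full schema.
Any other superkey contains one of these as a subset, so there are no further candidate keys.

{C}; {A, D}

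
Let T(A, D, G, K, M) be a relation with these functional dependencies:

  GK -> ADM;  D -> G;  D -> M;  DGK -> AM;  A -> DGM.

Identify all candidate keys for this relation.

Attribute K never appears on the right-hand side of any dependency, so K must belong to every candidate key.
{K}⁺ = {K}, which is not all of the schema, so we must add further attributes.
{A, K}⁺: A→DGM adds D, G, M → {A, D, G, K, M}.
{D, K}⁺: D→G adds G; D→M adds M; DGK→AM adds A → {A, D, G, K, M}.
{G, K}⁺: GK→ADM adds A, D, M → {A, D, G, K, M}.
Any other superkey contains one of these as a subset, so there are no further candidate keys.

(A, K); (D, K); (G, K)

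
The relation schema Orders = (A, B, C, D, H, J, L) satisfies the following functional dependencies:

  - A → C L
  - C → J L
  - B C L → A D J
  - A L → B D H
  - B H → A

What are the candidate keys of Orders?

{A}⁺: A→CL adds C, L; C→JL adds J; AL→BDH adds B, D, H → {A, B, C, D, H, J, L}.
{B, C}⁺: C→JL adds J, L; BCL→ADJ adds A, D; AL→BDH adds H → {A, B, C, D, H, J, L}. Minimal: {C}⁺ = {C, J, L}; {B}⁺ = {B} — none reach the full schema.
{B, H}⁺: BH→A adds A; A→CL adds C, L; C→JL adds J; BCL→ADJ adds D → {A, B, C, D, H, J, L}. Minimal: {H}⁺ = {H}; {B}⁺ = {B} — none reach the full schema.
Any other superkey contains one of these as a subset, so there are no further candidate keys.

(A), (B, C), (B, H)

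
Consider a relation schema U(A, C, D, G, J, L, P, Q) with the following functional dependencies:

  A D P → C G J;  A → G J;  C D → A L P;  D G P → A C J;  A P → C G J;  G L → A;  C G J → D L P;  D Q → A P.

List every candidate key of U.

Attribute Q never appears on the right-hand side of any dependency, so Q must belong to every candidate key.
{Q}⁺ = {Q}, which is not all of the schema, so we must add further attributes.
{D, Q}⁺: DQ→AP adds A, P; ADP→CGJ adds C, G, J; CD→ALP adds L → {A, C, D, G, J, L, P, Q}. Minimal: {Q}⁺ = {Q}; {D}⁺ = {D} — none reach the full schema.
{A, C, Q}⁺: A→GJ adds G, J; CGJ→DLP adds D, L, P → {A, C, D, G, J, L, P, Q}. Minimal: {C, Q}⁺ = {C, Q}; {A, Q}⁺ = {A, G, J, Q}; {A, C}⁺ = {A, C, D, G, J, L, P} — none reach the full schema.
{A, P, Q}⁺: A→GJ adds G, J; AP→CGJ adds C; CGJ→DLP adds D, L → {A, C, D, G, J, L, P, Q}. Minimal: {P, Q}⁺ = {P, Q}; {A, Q}⁺ = {A, G, J, Q}; {A, P}⁺ = {A, C, D, G, J, L, P} — none reach the full schema.
{C, G, J, Q}⁺: CGJ→DLP adds D, L, P; DQ→AP adds A → {A, C, D, G, J, L, P, Q}. Minimal: {G, J, Q}⁺ = {G, J, Q}; {C, J, Q}⁺ = {C, J, Q}; {C, G, Q}⁺ = {C, G, Q}; … — none reach the full schema.
{C, G, L, Q}⁺: GL→A adds A; A→GJ adds J; CGJ→DLP adds D, P → {A, C, D, G, J, L, P, Q}. Minimal: {G, L, Q}⁺ = {A, G, J, L, Q}; {C, L, Q}⁺ = {C, L, Q}; {C, G, Q}⁺ = {C, G, Q}; … — none reach the full schema.
{G, L, P, Q}⁺: GL→A adds A; A→GJ adds J; AP→CGJ adds C; CGJ→DLP adds D → {A, C, D, G, J, L, P, Q}. Minimal: {L, P, Q}⁺ = {L, P, Q}; {G, P, Q}⁺ = {G, P, Q}; {G, L, Q}⁺ = {A, G, J, L, Q}; … — none reach the full schema.
Any other superkey contains one of these as a subset, so there are no further candidate keys.

DQ, ACQ, APQ, CGJQ, CGLQ, GLPQ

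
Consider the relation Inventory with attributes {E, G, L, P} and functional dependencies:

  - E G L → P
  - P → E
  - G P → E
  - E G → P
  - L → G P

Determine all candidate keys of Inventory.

Attribute L never appears on the right-hand side of any dependency, so L must belong to every candidate key.
{L}⁺ = {E, G, L, P}, which is all of the schema, so {L} is the only candidate key.

{L}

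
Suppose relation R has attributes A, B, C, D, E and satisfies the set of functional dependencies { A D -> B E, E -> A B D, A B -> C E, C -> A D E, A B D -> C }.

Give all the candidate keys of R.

{C}⁺: C→ADE adds A, D, E; AD→BE adds B → {A, B, C, D, E}.
{E}⁺: E→ABD adds A, B, D; AB→CE adds C → {A, B, C, D, E}.
{A, B}⁺: AB→CE adds C, E; C→ADE adds D → {A, B, C, D, E}. Minimal: {B}⁺ = {B}; {A}⁺ = {A} — none reach the full schema.
{A, D}⁺: AD→BE adds B, E; AB→CE adds C → {A, B, C, D, E}. Minimal: {D}⁺ = {D}; {A}⁺ = {A} — none reach the full schema.

{C}, {E}, {A, B}, {A, D}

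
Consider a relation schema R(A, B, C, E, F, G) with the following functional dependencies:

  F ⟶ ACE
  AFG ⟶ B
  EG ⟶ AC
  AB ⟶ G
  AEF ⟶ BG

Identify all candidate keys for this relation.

F

{F}⁺: F→ACE adds A, C, E; AEF→BG adds B, G → {A, B, C, E, F, G}.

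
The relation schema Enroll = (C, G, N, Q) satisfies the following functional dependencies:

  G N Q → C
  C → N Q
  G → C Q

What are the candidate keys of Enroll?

Attribute G never appears on the right-hand side of any dependency, so G must belong to every candidate key.
{G}⁺ = {C, G, N, Q}, which is all of the schema, so {G} is the only candidate key.

{G}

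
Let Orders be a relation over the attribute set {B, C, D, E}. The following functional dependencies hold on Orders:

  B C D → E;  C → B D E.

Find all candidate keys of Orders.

Attribute C never appears on the right-hand side of any dependency, so C must belong to every candidate key.
{C}⁺ = {B, C, D, E}, which is all of the schema, so {C} is the only candidate key.

{C}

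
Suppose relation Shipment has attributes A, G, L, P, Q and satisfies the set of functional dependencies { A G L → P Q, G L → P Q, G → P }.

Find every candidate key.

{A, G, L}

Attributes A, G, L never appear on any right-hand side, so every candidate key must contain {A, G, L}.
{A, G, L}⁺ = {A, G, L, P, Q}, which is all of the schema, so {A, G, L} is the only candidate key.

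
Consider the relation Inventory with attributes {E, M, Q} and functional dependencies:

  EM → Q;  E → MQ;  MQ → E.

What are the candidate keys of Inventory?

{E}⁺: E→MQ adds M, Q → {E, M, Q}.
{M, Q}⁺: MQ→E adds E → {E, M, Q}. Minimal: {Q}⁺ = {Q}; {M}⁺ = {M} — none reach the full schema.

E; MQ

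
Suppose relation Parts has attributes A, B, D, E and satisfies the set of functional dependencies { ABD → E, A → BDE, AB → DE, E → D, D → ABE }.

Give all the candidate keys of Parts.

{A}⁺: A→BDE adds B, D, E → {A, B, D, E}.
{D}⁺: D→ABE adds A, B, E → {A, B, D, E}.
{E}⁺: E→D adds D; D→ABE adds A, B → {A, B, D, E}.

{A}, {D}, {E}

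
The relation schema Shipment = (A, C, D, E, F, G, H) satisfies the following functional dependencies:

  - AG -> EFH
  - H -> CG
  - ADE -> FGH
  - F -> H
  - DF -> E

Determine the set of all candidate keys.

{A, D, E}; {A, D, F}; {A, D, G}; {A, D, H}

{A, D, E}⁺: ADE→FGH adds F, G, H; H→CG adds C → {A, C, D, E, F, G, H}. Minimal: {D, E}⁺ = {D, E}; {A, E}⁺ = {A, E}; {A, D}⁺ = {A, D} — none reach the full schema.
{A, D, F}⁺: F→H adds H; DF→E adds E; H→CG adds C, G → {A, C, D, E, F, G, H}. Minimal: {D, F}⁺ = {C, D, E, F, G, H}; {A, F}⁺ = {A, C, E, F, G, H}; {A, D}⁺ = {A, D} — none reach the full schema.
{A, D, G}⁺: AG→EFH adds E, F, H; H→CG adds C → {A, C, D, E, F, G, H}. Minimal: {D, G}⁺ = {D, G}; {A, G}⁺ = {A, C, E, F, G, H}; {A, D}⁺ = {A, D} — none reach the full schema.
{A, D, H}⁺: H→CG adds C, G; AG→EFH adds E, F → {A, C, D, E, F, G, H}. Minimal: {D, H}⁺ = {C, D, G, H}; {A, H}⁺ = {A, C, E, F, G, H}; {A, D}⁺ = {A, D} — none reach the full schema.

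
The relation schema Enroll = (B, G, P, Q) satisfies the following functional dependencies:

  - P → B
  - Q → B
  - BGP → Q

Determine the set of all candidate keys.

(G, P)

Attributes G, P never appear on any right-hand side, so every candidate key must contain {G, P}.
{G, P}⁺ = {B, G, P, Q}, which is all of the schema, so {G, P} is the only candidate key.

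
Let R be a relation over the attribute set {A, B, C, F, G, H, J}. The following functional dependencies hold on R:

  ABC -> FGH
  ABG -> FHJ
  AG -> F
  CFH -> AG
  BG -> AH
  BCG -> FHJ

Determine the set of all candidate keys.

{A, B, C}, {B, C, G}, {B, C, F, H}

Attributes B, C never appear on any right-hand side, so every candidate key must contain {B, C}.
{B, C}⁺ = {B, C}, which is not all of the schema, so we must add further attributes.
{A, B, C}⁺: ABC→FGH adds F, G, H; ABG→FHJ adds J → {A, B, C, F, G, H, J}. Minimal: {B, C}⁺ = {B, C}; {A, C}⁺ = {A, C}; {A, B}⁺ = {A, B} — none reach the full schema.
{B, C, G}⁺: BG→AH adds A, H; BCG→FHJ adds F, J → {A, B, C, F, G, H, J}. Minimal: {C, G}⁺ = {C, G}; {B, G}⁺ = {A, B, F, G, H, J}; {B, C}⁺ = {B, C} — none reach the full schema.
{B, C, F, H}⁺: CFH→AG adds A, G; BCG→FHJ adds J → {A, B, C, F, G, H, J}. Minimal: {C, F, H}⁺ = {A, C, F, G, H}; {B, F, H}⁺ = {B, F, H}; {B, C, H}⁺ = {B, C, H}; … — none reach the full schema.
Any other superkey contains one of these as a subset, so there are no further candidate keys.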